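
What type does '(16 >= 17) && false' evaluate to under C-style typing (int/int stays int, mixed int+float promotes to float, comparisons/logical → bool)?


Operand types: bool && bool
Rule: logical operators take bool operands and yield bool
Result type: bool


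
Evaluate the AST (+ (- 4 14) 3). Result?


Evaluate inner: (- 4 14) = -10
Evaluate root: (+ -10 3) = -7
Result: -7


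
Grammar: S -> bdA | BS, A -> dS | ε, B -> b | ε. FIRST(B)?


Per alternative of B: FIRST(b) = {b}; FIRST(ε) = {ε}
FIRST(B) = {b, ε}


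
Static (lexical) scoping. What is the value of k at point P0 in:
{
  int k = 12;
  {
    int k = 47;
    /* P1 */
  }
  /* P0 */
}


k declared in the same block as P0
k = 12


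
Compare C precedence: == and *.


'*' is multiplicative (level 10); '==' is equality (level 6)
Higher level binds tighter
'*' has higher precedence than '=='


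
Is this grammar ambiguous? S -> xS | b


right-linear, alternatives start with distinct terminals 'x' vs 'b': unique leftmost derivation
Unambiguous


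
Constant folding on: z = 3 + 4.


3 + 4 = 7 at compile time
Optimized: z = 7


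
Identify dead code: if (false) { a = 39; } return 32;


condition is constant false, so the whole block is unreachable
Dead: 'if (false) { a = 39; }'


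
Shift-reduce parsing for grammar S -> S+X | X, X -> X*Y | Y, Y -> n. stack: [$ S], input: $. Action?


start symbol S on stack, input exhausted
Action: accept


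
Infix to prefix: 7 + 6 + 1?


left-to-right (same/higher precedence on left): tree is (+ (+ 7 6) 1)
Prefix: + + 7 6 1


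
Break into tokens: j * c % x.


Scan left to right, longest-match per lexeme
Tokens: ID(j), OP(*), ID(c), OP(%), ID(x)


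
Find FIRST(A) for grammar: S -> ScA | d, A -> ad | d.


Per alternative of A: FIRST(ad) = {a}; FIRST(d) = {d}
FIRST(A) = {a, d}


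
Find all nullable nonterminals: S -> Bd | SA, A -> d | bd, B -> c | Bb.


A nonterminal is nullable iff some alternative derives ε (directly, or every symbol in it is nullable)
Nullable: {}


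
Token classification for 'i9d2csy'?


Pattern: letter/underscore followed by alphanumerics, not a keyword
Type: IDENTIFIER


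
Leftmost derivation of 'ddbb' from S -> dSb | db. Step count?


Derivation: S => dSb => ddbb
Steps: 2


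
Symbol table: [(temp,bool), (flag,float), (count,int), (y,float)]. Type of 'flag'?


Lookup 'flag' → type float


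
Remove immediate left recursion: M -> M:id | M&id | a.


Left-recursive alternatives: M:id, M&id; non-recursive: a
Introduce M': M -> aM', M' -> :idM' | &idM' | ε


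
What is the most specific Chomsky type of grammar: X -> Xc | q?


Left-linear: every RHS is a terminal or one nonterminal followed by a terminal
Classification: Type 3 (Regular)


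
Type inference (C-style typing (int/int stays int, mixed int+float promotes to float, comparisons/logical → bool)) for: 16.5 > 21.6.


Operand types: float > float
Rule: comparison yields bool
Result type: bool


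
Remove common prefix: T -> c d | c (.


Common prefix: 'c'
Factored: T -> c T', T' -> d | (


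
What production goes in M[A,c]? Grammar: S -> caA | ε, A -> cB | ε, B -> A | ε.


For [A, c]: 'c' ∈ FIRST(cB)
Entry: A -> cB


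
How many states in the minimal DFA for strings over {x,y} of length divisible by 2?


Track length mod 2: states 0..1, accept at 0
Minimal DFA: 2 states


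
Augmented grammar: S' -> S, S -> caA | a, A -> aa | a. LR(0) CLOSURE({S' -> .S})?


Start: S' -> .S
For each item with dot before a nonterminal B, add B -> .γ for every B-production
Closure: [S' -> .S, S -> .caA, S -> .a]


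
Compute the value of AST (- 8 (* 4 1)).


Evaluate inner: (* 4 1) = 4
Evaluate root: (- 8 4) = 4
Result: 4


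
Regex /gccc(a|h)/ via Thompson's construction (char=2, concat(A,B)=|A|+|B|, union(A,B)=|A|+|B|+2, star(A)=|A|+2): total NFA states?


Syntax tree has 6 char leaf(s), 1 union(s), 0 star(s)
chars contribute 6×2 = 12; each union adds +2; each star adds +2
Total: 12 + 2 + 0 = 14 states


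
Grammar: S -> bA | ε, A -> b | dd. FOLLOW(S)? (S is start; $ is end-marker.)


$ ∈ FOLLOW(S). For each A -> αBβ: add FIRST(β)\{ε} to FOLLOW(B); if β nullable, add FOLLOW(A).
FOLLOW(S) = {$}


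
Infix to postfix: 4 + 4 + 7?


Left to right (same or higher precedence on left)
Postfix: 4 4 + 7 +


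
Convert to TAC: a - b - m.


Break into single-operator statements:
t1 = a - b
t2 = t1 - m


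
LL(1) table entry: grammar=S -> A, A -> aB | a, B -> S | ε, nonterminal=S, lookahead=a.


For [S, a]: 'a' ∈ FIRST(A)
Entry: S -> A


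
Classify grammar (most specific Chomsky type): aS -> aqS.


LHS has context (more than one symbol) and |LHS| ≤ |RHS|
Classification: Type 1 (Context-Sensitive)


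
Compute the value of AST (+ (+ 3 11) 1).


Evaluate inner: (+ 3 11) = 14
Evaluate root: (+ 14 1) = 15
Result: 15


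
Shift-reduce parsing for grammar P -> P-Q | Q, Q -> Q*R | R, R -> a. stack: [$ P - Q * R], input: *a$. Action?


handle 'Q*R' on top
Action: reduce (Q -> Q*R)


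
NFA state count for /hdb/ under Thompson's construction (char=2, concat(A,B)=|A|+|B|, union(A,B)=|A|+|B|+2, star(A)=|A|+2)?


Syntax tree has 3 char leaf(s), 0 union(s), 0 star(s)
chars contribute 3×2 = 6; each union adds +2; each star adds +2
Total: 6 + 0 + 0 = 6 states


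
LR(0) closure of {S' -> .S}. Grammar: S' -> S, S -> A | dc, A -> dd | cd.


Start: S' -> .S
For each item with dot before a nonterminal B, add B -> .γ for every B-production
Closure: [S' -> .S, S -> .A, S -> .dc, A -> .dd, A -> .cd]


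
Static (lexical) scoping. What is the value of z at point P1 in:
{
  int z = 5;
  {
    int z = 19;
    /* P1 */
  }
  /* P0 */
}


z declared in the same block as P1
z = 19


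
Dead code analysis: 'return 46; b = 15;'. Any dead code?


statement follows a return and is unreachable
Dead: 'b = 15'


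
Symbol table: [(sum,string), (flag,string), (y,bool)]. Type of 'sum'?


Lookup 'sum' → type string


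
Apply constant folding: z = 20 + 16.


20 + 16 = 36 at compile time
Optimized: z = 36


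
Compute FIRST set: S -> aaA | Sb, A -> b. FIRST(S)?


Per alternative of S: FIRST(aaA) = {a}; FIRST(Sb) = {a}
FIRST(S) = {a}


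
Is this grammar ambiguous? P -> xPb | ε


balanced x^n…b^n: each string has a unique parse
Unambiguous


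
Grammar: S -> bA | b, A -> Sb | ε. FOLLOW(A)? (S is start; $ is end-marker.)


$ ∈ FOLLOW(S). For each A -> αBβ: add FIRST(β)\{ε} to FOLLOW(B); if β nullable, add FOLLOW(A).
FOLLOW(A) = {$, b}


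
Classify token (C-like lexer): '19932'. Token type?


Pattern: digits only
Type: INTEGER_LITERAL


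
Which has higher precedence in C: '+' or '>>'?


'+' is additive (level 9); '>>' is shift (level 8)
Higher level binds tighter
'+' has higher precedence than '>>'


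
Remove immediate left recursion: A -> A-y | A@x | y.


Left-recursive alternatives: A-y, A@x; non-recursive: y
Introduce A': A -> yA', A' -> -yA' | @xA' | ε


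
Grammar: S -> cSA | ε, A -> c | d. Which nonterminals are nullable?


A nonterminal is nullable iff some alternative derives ε (directly, or every symbol in it is nullable)
Nullable: {S}


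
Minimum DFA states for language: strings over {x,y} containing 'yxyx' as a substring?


KMP-style automaton: 4 progress states + 1 absorbing accept = 5
Minimal DFA: 5 states


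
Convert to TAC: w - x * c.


Break into single-operator statements:
t1 = x * c
t2 = w - t1


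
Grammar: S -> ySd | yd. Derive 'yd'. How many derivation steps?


Derivation: S => yd
Steps: 1


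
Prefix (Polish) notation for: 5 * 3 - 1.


left-to-right (same/higher precedence on left): tree is (- (* 5 3) 1)
Prefix: - * 5 3 1


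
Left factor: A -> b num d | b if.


Common prefix: 'b'
Factored: A -> b A', A' -> num d | if


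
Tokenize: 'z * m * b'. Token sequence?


Scan left to right, longest-match per lexeme
Tokens: ID(z), OP(*), ID(m), OP(*), ID(b)


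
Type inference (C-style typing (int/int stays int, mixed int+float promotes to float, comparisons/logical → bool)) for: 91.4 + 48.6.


Operand types: float + float
Rule: mixed int/float promotes to float; int/int stays int
Result type: float


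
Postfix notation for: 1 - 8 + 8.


Left to right (same or higher precedence on left)
Postfix: 1 8 - 8 +


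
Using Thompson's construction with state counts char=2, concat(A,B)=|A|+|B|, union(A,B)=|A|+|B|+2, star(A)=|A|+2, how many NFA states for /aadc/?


Syntax tree has 4 char leaf(s), 0 union(s), 0 star(s)
chars contribute 4×2 = 8; each union adds +2; each star adds +2
Total: 8 + 0 + 0 = 8 states


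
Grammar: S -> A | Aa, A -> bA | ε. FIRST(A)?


Per alternative of A: FIRST(bA) = {b}; FIRST(ε) = {ε}
FIRST(A) = {b, ε}


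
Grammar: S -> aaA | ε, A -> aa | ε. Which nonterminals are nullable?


A nonterminal is nullable iff some alternative derives ε (directly, or every symbol in it is nullable)
Nullable: {A, S}


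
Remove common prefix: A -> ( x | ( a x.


Common prefix: '('
Factored: A -> ( A', A' -> x | a x


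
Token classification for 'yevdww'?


Pattern: letter/underscore followed by alphanumerics, not a keyword
Type: IDENTIFIER


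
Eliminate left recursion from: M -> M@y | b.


Left-recursive alternatives: M@y; non-recursive: b
Introduce M': M -> bM', M' -> @yM' | ε


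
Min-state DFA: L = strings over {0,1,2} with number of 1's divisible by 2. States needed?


Track (count of 1) mod 2: states 0..1, accept at 0
Minimal DFA: 2 states


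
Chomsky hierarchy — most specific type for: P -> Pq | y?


Left-linear: every RHS is a terminal or one nonterminal followed by a terminal
Classification: Type 3 (Regular)


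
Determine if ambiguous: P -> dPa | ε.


balanced d^n…a^n: each string has a unique parse
Unambiguous


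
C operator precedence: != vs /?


'/' is multiplicative (level 10); '!=' is equality (level 6)
Higher level binds tighter
'/' has higher precedence than '!='


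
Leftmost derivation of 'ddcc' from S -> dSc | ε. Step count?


Derivation: S => dSc => ddScc => ddcc
Steps: 3


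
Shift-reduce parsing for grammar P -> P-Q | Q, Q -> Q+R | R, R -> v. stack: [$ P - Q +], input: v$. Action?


no handle; shift 'v'
Action: shift


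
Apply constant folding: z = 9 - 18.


9 - 18 = -9 at compile time
Optimized: z = -9


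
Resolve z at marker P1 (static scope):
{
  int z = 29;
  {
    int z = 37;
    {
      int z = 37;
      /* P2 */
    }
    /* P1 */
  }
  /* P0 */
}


z declared in the same block as P1
z = 37


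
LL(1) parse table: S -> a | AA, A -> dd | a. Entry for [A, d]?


For [A, d]: 'd' ∈ FIRST(dd)
Entry: A -> dd


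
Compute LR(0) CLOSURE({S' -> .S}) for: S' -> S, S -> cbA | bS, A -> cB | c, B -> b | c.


Start: S' -> .S
For each item with dot before a nonterminal B, add B -> .γ for every B-production
Closure: [S' -> .S, S -> .cbA, S -> .bS]


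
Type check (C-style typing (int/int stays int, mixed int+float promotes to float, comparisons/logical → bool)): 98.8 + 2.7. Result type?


Operand types: float + float
Rule: mixed int/float promotes to float; int/int stays int
Result type: float


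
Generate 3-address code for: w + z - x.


Break into single-operator statements:
t1 = w + z
t2 = t1 - x


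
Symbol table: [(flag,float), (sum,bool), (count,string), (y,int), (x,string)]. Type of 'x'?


Lookup 'x' → type string


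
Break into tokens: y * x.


Scan left to right, longest-match per lexeme
Tokens: ID(y), OP(*), ID(x)


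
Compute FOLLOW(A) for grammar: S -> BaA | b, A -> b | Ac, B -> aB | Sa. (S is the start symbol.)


$ ∈ FOLLOW(S). For each A -> αBβ: add FIRST(β)\{ε} to FOLLOW(B); if β nullable, add FOLLOW(A).
FOLLOW(A) = {$, a, c}


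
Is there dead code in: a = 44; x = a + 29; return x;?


a is read by x's definition; x is returned
No dead code


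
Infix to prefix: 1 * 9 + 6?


left-to-right (same/higher precedence on left): tree is (+ (* 1 9) 6)
Prefix: + * 1 9 6


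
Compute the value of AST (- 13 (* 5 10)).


Evaluate inner: (* 5 10) = 50
Evaluate root: (- 13 50) = -37
Result: -37


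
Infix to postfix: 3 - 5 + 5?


Left to right (same or higher precedence on left)
Postfix: 3 5 - 5 +


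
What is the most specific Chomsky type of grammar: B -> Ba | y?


Left-linear: every RHS is a terminal or one nonterminal followed by a terminal
Classification: Type 3 (Regular)


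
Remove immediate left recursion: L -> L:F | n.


Left-recursive alternatives: L:F; non-recursive: n
Introduce L': L -> nL', L' -> :FL' | ε


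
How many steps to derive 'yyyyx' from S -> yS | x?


Derivation: S => yS => yyS => yyyS => yyyyS => yyyyx
Steps: 5


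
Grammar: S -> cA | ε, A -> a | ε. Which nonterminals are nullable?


A nonterminal is nullable iff some alternative derives ε (directly, or every symbol in it is nullable)
Nullable: {A, S}


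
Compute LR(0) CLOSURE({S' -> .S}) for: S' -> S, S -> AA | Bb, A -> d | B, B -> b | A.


Start: S' -> .S
For each item with dot before a nonterminal B, add B -> .γ for every B-production
Closure: [S' -> .S, S -> .AA, S -> .Bb, A -> .d, A -> .B, B -> .b, B -> .A]


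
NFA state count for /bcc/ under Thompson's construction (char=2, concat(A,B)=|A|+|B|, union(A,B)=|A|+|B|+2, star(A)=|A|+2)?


Syntax tree has 3 char leaf(s), 0 union(s), 0 star(s)
chars contribute 3×2 = 6; each union adds +2; each star adds +2
Total: 6 + 0 + 0 = 6 states


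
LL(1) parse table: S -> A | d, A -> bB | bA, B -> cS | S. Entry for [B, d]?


For [B, d]: 'd' ∈ FIRST(S)
Entry: B -> S


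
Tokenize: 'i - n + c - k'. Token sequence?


Scan left to right, longest-match per lexeme
Tokens: ID(i), OP(-), ID(n), OP(+), ID(c), OP(-), ID(k)


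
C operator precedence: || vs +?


'+' is additive (level 9); '||' is logical OR (level 1)
Higher level binds tighter
'+' has higher precedence than '||'


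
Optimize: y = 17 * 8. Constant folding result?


17 * 8 = 136 at compile time
Optimized: y = 136


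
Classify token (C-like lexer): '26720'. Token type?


Pattern: digits only
Type: INTEGER_LITERAL


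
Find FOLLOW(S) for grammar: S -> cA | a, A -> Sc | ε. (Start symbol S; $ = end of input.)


$ ∈ FOLLOW(S). For each A -> αBβ: add FIRST(β)\{ε} to FOLLOW(B); if β nullable, add FOLLOW(A).
FOLLOW(S) = {$, c}


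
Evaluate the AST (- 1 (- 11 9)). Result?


Evaluate inner: (- 11 9) = 2
Evaluate root: (- 1 2) = -1
Result: -1


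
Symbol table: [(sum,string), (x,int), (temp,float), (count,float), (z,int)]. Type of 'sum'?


Lookup 'sum' → type string


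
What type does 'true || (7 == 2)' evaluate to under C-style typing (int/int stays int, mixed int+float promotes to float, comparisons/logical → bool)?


Operand types: bool || bool
Rule: logical operators take bool operands and yield bool
Result type: bool


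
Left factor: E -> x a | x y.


Common prefix: 'x'
Factored: E -> x E', E' -> a | y


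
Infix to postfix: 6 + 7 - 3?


Left to right (same or higher precedence on left)
Postfix: 6 7 + 3 -


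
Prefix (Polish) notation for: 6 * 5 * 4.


left-to-right (same/higher precedence on left): tree is (* (* 6 5) 4)
Prefix: * * 6 5 4


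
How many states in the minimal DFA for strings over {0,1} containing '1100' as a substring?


KMP-style automaton: 4 progress states + 1 absorbing accept = 5
Minimal DFA: 5 states


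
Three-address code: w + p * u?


Break into single-operator statements:
t1 = p * u
t2 = w + t1


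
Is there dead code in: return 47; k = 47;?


statement follows a return and is unreachable
Dead: 'k = 47'


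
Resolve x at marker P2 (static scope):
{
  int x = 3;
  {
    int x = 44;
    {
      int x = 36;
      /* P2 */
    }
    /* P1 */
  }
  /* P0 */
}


x declared in the same block as P2
x = 36


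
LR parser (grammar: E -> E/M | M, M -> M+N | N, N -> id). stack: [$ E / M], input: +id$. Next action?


'+' can extend M; shift to build M -> M+N
Action: shift


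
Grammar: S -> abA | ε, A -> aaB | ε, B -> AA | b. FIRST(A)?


Per alternative of A: FIRST(aaB) = {a}; FIRST(ε) = {ε}
FIRST(A) = {a, ε}


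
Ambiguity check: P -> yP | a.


right-linear, alternatives start with distinct terminals 'y' vs 'a': unique leftmost derivation
Unambiguous


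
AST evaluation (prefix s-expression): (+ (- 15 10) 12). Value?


Evaluate inner: (- 15 10) = 5
Evaluate root: (+ 5 12) = 17
Result: 17


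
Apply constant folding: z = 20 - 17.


20 - 17 = 3 at compile time
Optimized: z = 3


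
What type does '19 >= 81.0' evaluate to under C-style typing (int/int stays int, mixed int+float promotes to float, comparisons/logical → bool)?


Operand types: int >= float
Rule: comparison yields bool
Result type: bool


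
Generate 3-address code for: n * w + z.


Break into single-operator statements:
t1 = n * w
t2 = t1 + z


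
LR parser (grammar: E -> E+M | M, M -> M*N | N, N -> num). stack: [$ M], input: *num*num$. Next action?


shift '*' to continue M -> M*N
Action: shift


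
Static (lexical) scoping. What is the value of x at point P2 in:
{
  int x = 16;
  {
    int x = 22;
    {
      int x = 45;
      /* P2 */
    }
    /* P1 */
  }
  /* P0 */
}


x declared in the same block as P2
x = 45


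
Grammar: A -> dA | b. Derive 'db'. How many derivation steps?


Derivation: A => dA => db
Steps: 2


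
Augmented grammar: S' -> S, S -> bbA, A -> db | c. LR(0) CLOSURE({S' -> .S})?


Start: S' -> .S
For each item with dot before a nonterminal B, add B -> .γ for every B-production
Closure: [S' -> .S, S -> .bbA]


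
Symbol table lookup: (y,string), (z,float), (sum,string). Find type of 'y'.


Lookup 'y' → type string


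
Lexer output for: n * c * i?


Scan left to right, longest-match per lexeme
Tokens: ID(n), OP(*), ID(c), OP(*), ID(i)


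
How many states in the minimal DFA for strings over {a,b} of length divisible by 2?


Track length mod 2: states 0..1, accept at 0
Minimal DFA: 2 states


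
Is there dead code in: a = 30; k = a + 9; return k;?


a is read by k's definition; k is returned
No dead code


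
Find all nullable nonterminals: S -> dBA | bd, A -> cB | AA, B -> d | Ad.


A nonterminal is nullable iff some alternative derives ε (directly, or every symbol in it is nullable)
Nullable: {}


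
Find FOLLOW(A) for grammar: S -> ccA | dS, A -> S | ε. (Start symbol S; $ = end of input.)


$ ∈ FOLLOW(S). For each A -> αBβ: add FIRST(β)\{ε} to FOLLOW(B); if β nullable, add FOLLOW(A).
FOLLOW(A) = {$}


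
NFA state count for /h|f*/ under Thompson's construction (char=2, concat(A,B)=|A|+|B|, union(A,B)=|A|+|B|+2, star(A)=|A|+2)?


Syntax tree has 2 char leaf(s), 1 union(s), 1 star(s)
chars contribute 2×2 = 4; each union adds +2; each star adds +2
Total: 4 + 2 + 2 = 8 states


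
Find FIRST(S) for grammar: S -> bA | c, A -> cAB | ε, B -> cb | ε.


Per alternative of S: FIRST(bA) = {b}; FIRST(c) = {c}
FIRST(S) = {b, c}


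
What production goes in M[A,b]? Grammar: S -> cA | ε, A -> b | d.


For [A, b]: 'b' ∈ FIRST(b)
Entry: A -> b


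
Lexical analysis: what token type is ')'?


Pattern: delimiter/punctuation
Type: PUNCTUATION


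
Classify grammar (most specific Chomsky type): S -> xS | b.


Right-linear: every RHS is a terminal or a terminal followed by one nonterminal
Classification: Type 3 (Regular)


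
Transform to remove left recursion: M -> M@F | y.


Left-recursive alternatives: M@F; non-recursive: y
Introduce M': M -> yM', M' -> @FM' | ε


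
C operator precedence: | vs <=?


'<=' is relational (level 7); '|' is bitwise OR (level 3)
Higher level binds tighter
'<=' has higher precedence than '|'


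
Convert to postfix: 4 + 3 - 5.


Left to right (same or higher precedence on left)
Postfix: 4 3 + 5 -


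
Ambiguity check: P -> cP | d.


right-linear, alternatives start with distinct terminals 'c' vs 'd': unique leftmost derivation
Unambiguous


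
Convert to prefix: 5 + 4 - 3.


left-to-right (same/higher precedence on left): tree is (- (+ 5 4) 3)
Prefix: - + 5 4 3


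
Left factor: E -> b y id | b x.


Common prefix: 'b'
Factored: E -> b E', E' -> y id | x


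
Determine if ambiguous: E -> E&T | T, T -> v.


precedence layered via separate nonterminal T: deterministic
Unambiguous


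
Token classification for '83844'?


Pattern: digits only
Type: INTEGER_LITERAL


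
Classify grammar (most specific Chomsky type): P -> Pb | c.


Left-linear: every RHS is a terminal or one nonterminal followed by a terminal
Classification: Type 3 (Regular)


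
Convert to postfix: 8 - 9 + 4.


Left to right (same or higher precedence on left)
Postfix: 8 9 - 4 +


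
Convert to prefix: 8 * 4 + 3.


left-to-right (same/higher precedence on left): tree is (+ (* 8 4) 3)
Prefix: + * 8 4 3


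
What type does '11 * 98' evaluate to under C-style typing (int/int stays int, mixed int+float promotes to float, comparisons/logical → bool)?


Operand types: int * int
Rule: mixed int/float promotes to float; int/int stays int
Result type: int


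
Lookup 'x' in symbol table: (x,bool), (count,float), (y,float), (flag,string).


Lookup 'x' → type bool


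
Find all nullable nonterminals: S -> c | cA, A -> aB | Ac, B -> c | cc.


A nonterminal is nullable iff some alternative derives ε (directly, or every symbol in it is nullable)
Nullable: {}


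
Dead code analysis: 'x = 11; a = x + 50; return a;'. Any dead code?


x is read by a's definition; a is returned
No dead code


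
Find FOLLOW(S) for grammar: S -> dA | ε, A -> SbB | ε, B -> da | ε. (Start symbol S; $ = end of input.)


$ ∈ FOLLOW(S). For each A -> αBβ: add FIRST(β)\{ε} to FOLLOW(B); if β nullable, add FOLLOW(A).
FOLLOW(S) = {$, b}


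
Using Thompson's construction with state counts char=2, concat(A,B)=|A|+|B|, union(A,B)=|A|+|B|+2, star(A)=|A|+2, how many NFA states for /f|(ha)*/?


Syntax tree has 3 char leaf(s), 1 union(s), 1 star(s)
chars contribute 3×2 = 6; each union adds +2; each star adds +2
Total: 6 + 2 + 2 = 10 states


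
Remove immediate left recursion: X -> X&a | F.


Left-recursive alternatives: X&a; non-recursive: F
Introduce X': X -> FX', X' -> &aX' | ε


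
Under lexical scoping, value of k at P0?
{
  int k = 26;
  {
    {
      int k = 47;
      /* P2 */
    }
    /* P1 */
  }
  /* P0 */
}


k declared in the same block as P0
k = 26


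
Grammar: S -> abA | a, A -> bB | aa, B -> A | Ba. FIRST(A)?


Per alternative of A: FIRST(bB) = {b}; FIRST(aa) = {a}
FIRST(A) = {a, b}


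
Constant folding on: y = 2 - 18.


2 - 18 = -16 at compile time
Optimized: y = -16


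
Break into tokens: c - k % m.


Scan left to right, longest-match per lexeme
Tokens: ID(c), OP(-), ID(k), OP(%), ID(m)


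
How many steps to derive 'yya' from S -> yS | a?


Derivation: S => yS => yyS => yya
Steps: 3


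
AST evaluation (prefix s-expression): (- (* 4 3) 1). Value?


Evaluate inner: (* 4 3) = 12
Evaluate root: (- 12 1) = 11
Result: 11


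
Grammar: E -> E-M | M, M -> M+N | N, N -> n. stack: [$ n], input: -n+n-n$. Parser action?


'n' on top is the handle for N -> n
Action: reduce (N -> n)


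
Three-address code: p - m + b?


Break into single-operator statements:
t1 = p - m
t2 = t1 + b


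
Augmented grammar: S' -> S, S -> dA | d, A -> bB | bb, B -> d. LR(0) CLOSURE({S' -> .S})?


Start: S' -> .S
For each item with dot before a nonterminal B, add B -> .γ for every B-production
Closure: [S' -> .S, S -> .dA, S -> .d]


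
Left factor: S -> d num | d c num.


Common prefix: 'd'
Factored: S -> d S', S' -> num | c num


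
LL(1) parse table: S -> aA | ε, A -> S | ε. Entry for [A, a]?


For [A, a]: 'a' ∈ FIRST(S)
Entry: A -> S


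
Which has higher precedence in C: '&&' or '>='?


'>=' is relational (level 7); '&&' is logical AND (level 2)
Higher level binds tighter
'>=' has higher precedence than '&&'


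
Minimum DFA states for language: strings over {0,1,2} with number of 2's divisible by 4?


Track (count of 2) mod 4: states 0..3, accept at 0
Minimal DFA: 4 states


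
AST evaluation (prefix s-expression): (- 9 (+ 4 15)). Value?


Evaluate inner: (+ 4 15) = 19
Evaluate root: (- 9 19) = -10
Result: -10


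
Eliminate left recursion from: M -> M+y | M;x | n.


Left-recursive alternatives: M+y, M;x; non-recursive: n
Introduce M': M -> nM', M' -> +yM' | ;xM' | ε


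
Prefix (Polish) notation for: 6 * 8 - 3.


left-to-right (same/higher precedence on left): tree is (- (* 6 8) 3)
Prefix: - * 6 8 3


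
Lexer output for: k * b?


Scan left to right, longest-match per lexeme
Tokens: ID(k), OP(*), ID(b)


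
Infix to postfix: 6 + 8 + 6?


Left to right (same or higher precedence on left)
Postfix: 6 8 + 6 +


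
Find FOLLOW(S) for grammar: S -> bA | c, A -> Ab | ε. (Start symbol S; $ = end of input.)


$ ∈ FOLLOW(S). For each A -> αBβ: add FIRST(β)\{ε} to FOLLOW(B); if β nullable, add FOLLOW(A).
FOLLOW(S) = {$}


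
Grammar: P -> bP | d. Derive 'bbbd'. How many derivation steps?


Derivation: P => bP => bbP => bbbP => bbbd
Steps: 4


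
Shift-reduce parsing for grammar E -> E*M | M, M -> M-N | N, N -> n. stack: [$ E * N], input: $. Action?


'N' (not preceded by M-) is the handle for M -> N
Action: reduce (M -> N)


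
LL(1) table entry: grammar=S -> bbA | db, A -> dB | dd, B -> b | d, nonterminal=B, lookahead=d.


For [B, d]: 'd' ∈ FIRST(d)
Entry: B -> d


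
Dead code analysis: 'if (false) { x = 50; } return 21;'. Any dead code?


condition is constant false, so the whole block is unreachable
Dead: 'if (false) { x = 50; }'


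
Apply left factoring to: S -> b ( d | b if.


Common prefix: 'b'
Factored: S -> b S', S' -> ( d | if


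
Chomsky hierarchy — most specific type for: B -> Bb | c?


Left-linear: every RHS is a terminal or one nonterminal followed by a terminal
Classification: Type 3 (Regular)


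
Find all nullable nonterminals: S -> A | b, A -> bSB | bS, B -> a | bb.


A nonterminal is nullable iff some alternative derives ε (directly, or every symbol in it is nullable)
Nullable: {}


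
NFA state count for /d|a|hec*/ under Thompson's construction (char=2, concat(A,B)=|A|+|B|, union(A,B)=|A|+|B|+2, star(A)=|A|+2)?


Syntax tree has 5 char leaf(s), 2 union(s), 1 star(s)
chars contribute 5×2 = 10; each union adds +2; each star adds +2
Total: 10 + 4 + 2 = 16 states


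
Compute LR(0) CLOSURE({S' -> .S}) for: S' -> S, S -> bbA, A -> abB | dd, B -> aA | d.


Start: S' -> .S
For each item with dot before a nonterminal B, add B -> .γ for every B-production
Closure: [S' -> .S, S -> .bbA]


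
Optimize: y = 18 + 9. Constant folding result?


18 + 9 = 27 at compile time
Optimized: y = 27


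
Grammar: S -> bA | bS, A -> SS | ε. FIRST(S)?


Per alternative of S: FIRST(bA) = {b}; FIRST(bS) = {b}
FIRST(S) = {b}


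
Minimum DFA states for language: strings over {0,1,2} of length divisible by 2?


Track length mod 2: states 0..1, accept at 0
Minimal DFA: 2 states


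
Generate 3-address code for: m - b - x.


Break into single-operator statements:
t1 = m - b
t2 = t1 - x


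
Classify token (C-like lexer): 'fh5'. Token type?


Pattern: letter/underscore followed by alphanumerics, not a keyword
Type: IDENTIFIER


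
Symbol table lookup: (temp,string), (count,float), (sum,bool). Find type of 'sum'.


Lookup 'sum' → type bool


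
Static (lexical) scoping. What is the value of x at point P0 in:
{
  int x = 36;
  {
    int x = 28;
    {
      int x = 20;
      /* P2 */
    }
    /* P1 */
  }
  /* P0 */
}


x declared in the same block as P0
x = 36


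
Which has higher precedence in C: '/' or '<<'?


'/' is multiplicative (level 10); '<<' is shift (level 8)
Higher level binds tighter
'/' has higher precedence than '<<'


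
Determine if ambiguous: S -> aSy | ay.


balanced a^n…y^n: each string has a unique parse
Unambiguous


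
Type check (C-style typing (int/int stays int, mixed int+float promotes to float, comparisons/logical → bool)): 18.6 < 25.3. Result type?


Operand types: float < float
Rule: comparison yields bool
Result type: bool


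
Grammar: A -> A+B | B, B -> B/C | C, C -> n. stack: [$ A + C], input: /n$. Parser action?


'C' (not preceded by B/) is the handle for B -> C
Action: reduce (B -> C)


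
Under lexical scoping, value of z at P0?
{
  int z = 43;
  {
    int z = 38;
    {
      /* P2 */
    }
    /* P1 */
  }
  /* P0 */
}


z declared in the same block as P0
z = 43


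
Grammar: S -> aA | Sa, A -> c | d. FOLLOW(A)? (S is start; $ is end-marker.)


$ ∈ FOLLOW(S). For each A -> αBβ: add FIRST(β)\{ε} to FOLLOW(B); if β nullable, add FOLLOW(A).
FOLLOW(A) = {$, a}


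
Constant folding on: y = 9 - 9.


9 - 9 = 0 at compile time
Optimized: y = 0


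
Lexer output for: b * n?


Scan left to right, longest-match per lexeme
Tokens: ID(b), OP(*), ID(n)


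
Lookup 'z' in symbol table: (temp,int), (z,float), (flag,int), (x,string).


Lookup 'z' → type float


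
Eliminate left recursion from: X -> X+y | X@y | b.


Left-recursive alternatives: X+y, X@y; non-recursive: b
Introduce X': X -> bX', X' -> +yX' | @yX' | ε


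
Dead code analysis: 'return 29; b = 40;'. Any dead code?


statement follows a return and is unreachable
Dead: 'b = 40'


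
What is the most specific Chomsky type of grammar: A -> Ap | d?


Left-linear: every RHS is a terminal or one nonterminal followed by a terminal
Classification: Type 3 (Regular)


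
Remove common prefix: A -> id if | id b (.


Common prefix: 'id'
Factored: A -> id A', A' -> if | b (


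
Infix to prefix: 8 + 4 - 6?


left-to-right (same/higher precedence on left): tree is (- (+ 8 4) 6)
Prefix: - + 8 4 6


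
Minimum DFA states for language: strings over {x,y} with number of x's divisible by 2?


Track (count of x) mod 2: states 0..1, accept at 0
Minimal DFA: 2 states


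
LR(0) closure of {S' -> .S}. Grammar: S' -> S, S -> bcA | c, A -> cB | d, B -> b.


Start: S' -> .S
For each item with dot before a nonterminal B, add B -> .γ for every B-production
Closure: [S' -> .S, S -> .bcA, S -> .c]


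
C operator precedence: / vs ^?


'/' is multiplicative (level 10); '^' is bitwise XOR (level 4)
Higher level binds tighter
'/' has higher precedence than '^'


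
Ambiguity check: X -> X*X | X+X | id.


'id*id+id' has two parse trees (no precedence encoded between * and +)
Ambiguous


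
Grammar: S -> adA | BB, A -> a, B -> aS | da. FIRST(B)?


Per alternative of B: FIRST(aS) = {a}; FIRST(da) = {d}
FIRST(B) = {a, d}


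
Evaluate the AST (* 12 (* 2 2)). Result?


Evaluate inner: (* 2 2) = 4
Evaluate root: (* 12 4) = 48
Result: 48


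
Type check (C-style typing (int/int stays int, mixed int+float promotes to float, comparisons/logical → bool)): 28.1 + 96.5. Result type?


Operand types: float + float
Rule: mixed int/float promotes to float; int/int stays int
Result type: float


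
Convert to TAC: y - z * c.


Break into single-operator statements:
t1 = z * c
t2 = y - t1


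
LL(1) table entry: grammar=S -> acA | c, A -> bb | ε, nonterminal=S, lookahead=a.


For [S, a]: 'a' ∈ FIRST(acA)
Entry: S -> acA


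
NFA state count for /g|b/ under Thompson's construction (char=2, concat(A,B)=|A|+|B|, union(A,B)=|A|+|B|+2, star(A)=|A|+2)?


Syntax tree has 2 char leaf(s), 1 union(s), 0 star(s)
chars contribute 2×2 = 4; each union adds +2; each star adds +2
Total: 4 + 2 + 0 = 6 states


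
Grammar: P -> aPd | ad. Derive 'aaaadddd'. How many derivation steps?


Derivation: P => aPd => aaPdd => aaaPddd => aaaadddd
Steps: 4


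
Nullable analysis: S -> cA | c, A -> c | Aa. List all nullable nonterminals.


A nonterminal is nullable iff some alternative derives ε (directly, or every symbol in it is nullable)
Nullable: {}


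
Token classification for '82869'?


Pattern: digits only
Type: INTEGER_LITERAL


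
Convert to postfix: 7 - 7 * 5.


* has higher precedence, evaluate 7*5 first
Postfix: 7 7 5 * -


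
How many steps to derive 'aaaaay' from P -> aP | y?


Derivation: P => aP => aaP => aaaP => aaaaP => aaaaaP => aaaaay
Steps: 6


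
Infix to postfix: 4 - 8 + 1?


Left to right (same or higher precedence on left)
Postfix: 4 8 - 1 +


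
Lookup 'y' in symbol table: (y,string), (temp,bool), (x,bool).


Lookup 'y' → type string


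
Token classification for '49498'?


Pattern: digits only
Type: INTEGER_LITERAL


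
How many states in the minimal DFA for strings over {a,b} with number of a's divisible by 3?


Track (count of a) mod 3: states 0..2, accept at 0
Minimal DFA: 3 states


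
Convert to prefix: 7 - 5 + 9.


left-to-right (same/higher precedence on left): tree is (+ (- 7 5) 9)
Prefix: + - 7 5 9


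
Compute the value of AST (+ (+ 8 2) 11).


Evaluate inner: (+ 8 2) = 10
Evaluate root: (+ 10 11) = 21
Result: 21


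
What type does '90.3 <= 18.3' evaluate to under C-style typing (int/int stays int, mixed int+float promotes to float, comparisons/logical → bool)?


Operand types: float <= float
Rule: comparison yields bool
Result type: bool


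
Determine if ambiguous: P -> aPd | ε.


balanced a^n…d^n: each string has a unique parse
Unambiguous


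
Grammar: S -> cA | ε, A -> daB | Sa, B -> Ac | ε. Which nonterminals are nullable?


A nonterminal is nullable iff some alternative derives ε (directly, or every symbol in it is nullable)
Nullable: {B, S}


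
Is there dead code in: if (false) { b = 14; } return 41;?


condition is constant false, so the whole block is unreachable
Dead: 'if (false) { b = 14; }'


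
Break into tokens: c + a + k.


Scan left to right, longest-match per lexeme
Tokens: ID(c), OP(+), ID(a), OP(+), ID(k)


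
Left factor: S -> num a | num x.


Common prefix: 'num'
Factored: S -> num S', S' -> a | x


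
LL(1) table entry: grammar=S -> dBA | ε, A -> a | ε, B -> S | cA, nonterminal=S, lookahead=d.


For [S, d]: 'd' ∈ FIRST(dBA)
Entry: S -> dBA


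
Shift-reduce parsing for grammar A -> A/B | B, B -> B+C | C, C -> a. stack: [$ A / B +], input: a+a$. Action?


no handle; shift 'a'
Action: shift


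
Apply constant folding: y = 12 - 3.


12 - 3 = 9 at compile time
Optimized: y = 9


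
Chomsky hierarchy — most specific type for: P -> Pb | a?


Left-linear: every RHS is a terminal or one nonterminal followed by a terminal
Classification: Type 3 (Regular)


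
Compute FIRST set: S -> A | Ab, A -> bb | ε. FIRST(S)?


Per alternative of S: FIRST(A) = {b, ε}; FIRST(Ab) = {b}
FIRST(S) = {b, ε}


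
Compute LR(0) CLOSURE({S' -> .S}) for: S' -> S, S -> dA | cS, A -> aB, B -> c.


Start: S' -> .S
For each item with dot before a nonterminal B, add B -> .γ for every B-production
Closure: [S' -> .S, S -> .dA, S -> .cS]


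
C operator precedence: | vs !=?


'!=' is equality (level 6); '|' is bitwise OR (level 3)
Higher level binds tighter
'!=' has higher precedence than '|'


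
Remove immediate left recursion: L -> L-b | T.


Left-recursive alternatives: L-b; non-recursive: T
Introduce L': L -> TL', L' -> -bL' | ε


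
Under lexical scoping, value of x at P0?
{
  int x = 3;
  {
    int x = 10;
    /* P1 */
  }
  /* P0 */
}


x declared in the same block as P0
x = 3


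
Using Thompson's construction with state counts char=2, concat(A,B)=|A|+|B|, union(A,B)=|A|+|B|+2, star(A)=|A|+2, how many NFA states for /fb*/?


Syntax tree has 2 char leaf(s), 0 union(s), 1 star(s)
chars contribute 2×2 = 4; each union adds +2; each star adds +2
Total: 4 + 0 + 2 = 6 states


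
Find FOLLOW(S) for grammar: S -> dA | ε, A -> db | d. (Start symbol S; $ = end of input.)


$ ∈ FOLLOW(S). For each A -> αBβ: add FIRST(β)\{ε} to FOLLOW(B); if β nullable, add FOLLOW(A).
FOLLOW(S) = {$}


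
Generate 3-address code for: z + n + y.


Break into single-operator statements:
t1 = z + n
t2 = t1 + y


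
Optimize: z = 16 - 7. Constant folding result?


16 - 7 = 9 at compile time
Optimized: z = 9


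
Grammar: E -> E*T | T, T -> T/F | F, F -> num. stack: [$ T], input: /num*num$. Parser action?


shift '/' to continue T -> T/F
Action: shift


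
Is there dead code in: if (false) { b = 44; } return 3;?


condition is constant false, so the whole block is unreachable
Dead: 'if (false) { b = 44; }'


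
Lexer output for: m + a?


Scan left to right, longest-match per lexeme
Tokens: ID(m), OP(+), ID(a)


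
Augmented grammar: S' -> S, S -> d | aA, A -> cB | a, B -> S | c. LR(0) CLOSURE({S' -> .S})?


Start: S' -> .S
For each item with dot before a nonterminal B, add B -> .γ for every B-production
Closure: [S' -> .S, S -> .d, S -> .aA]


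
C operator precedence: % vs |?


'%' is multiplicative (level 10); '|' is bitwise OR (level 3)
Higher level binds tighter
'%' has higher precedence than '|'


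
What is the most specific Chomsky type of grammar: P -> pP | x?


Right-linear: every RHS is a terminal or a terminal followed by one nonterminal
Classification: Type 3 (Regular)


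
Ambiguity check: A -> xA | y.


right-linear, alternatives start with distinct terminals 'x' vs 'y': unique leftmost derivation
Unambiguous


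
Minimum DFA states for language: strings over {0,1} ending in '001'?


Track the longest suffix of input matching a prefix of '001': 4 classes (prefixes of length 0..3)
Minimal DFA: 4 states


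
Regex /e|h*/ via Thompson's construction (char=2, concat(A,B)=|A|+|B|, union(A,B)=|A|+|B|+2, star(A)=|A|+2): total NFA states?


Syntax tree has 2 char leaf(s), 1 union(s), 1 star(s)
chars contribute 2×2 = 4; each union adds +2; each star adds +2
Total: 4 + 2 + 2 = 8 states


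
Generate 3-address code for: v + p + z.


Break into single-operator statements:
t1 = v + p
t2 = t1 + z


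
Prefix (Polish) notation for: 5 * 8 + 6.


left-to-right (same/higher precedence on left): tree is (+ (* 5 8) 6)
Prefix: + * 5 8 6


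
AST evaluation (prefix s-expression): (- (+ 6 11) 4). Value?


Evaluate inner: (+ 6 11) = 17
Evaluate root: (- 17 4) = 13
Result: 13


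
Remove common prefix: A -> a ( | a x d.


Common prefix: 'a'
Factored: A -> a A', A' -> ( | x d


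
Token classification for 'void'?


Pattern: reserved word
Type: KEYWORD


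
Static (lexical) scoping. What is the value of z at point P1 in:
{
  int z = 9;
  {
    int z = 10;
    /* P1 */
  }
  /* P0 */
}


z declared in the same block as P1
z = 10


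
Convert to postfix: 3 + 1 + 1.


Left to right (same or higher precedence on left)
Postfix: 3 1 + 1 +


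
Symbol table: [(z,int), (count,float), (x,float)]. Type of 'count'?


Lookup 'count' → type float


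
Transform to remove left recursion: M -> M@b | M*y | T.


Left-recursive alternatives: M@b, M*y; non-recursive: T
Introduce M': M -> TM', M' -> @bM' | *yM' | ε
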